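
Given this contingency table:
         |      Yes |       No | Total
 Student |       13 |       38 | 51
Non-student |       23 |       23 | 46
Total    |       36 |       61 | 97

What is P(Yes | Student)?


P(Yes | Student) = 13/(13+38) = 13/51

P(Yes|Student) = 13/51 ≈ 25.49%


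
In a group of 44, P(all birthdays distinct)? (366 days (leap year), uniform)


P(all different) = Π(366-i)/366 for i=0..43
= (366/366)×(365/366)×...×(323/366)
= 0.067633

P ≈ 0.0676 ≈ 6.76%


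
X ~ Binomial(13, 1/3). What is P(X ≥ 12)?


P(X ≥ 12) = Σ P(X=i) for i=12..13
P(X=12) = 26/1594323
P(X=13) = 1/1594323
Sum = 1/59049

P(X ≥ 12) = 1/59049 ≈ 0.00%


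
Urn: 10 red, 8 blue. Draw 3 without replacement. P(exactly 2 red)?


Hypergeometric: C(10,2)×C(8,1)/C(18,3)
= 45×8/816 = 15/34

P(X=2) = 15/34 ≈ 44.12%


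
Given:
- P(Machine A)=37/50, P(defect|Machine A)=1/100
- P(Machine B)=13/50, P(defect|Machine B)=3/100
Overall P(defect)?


P(B) = Σ P(B|Aᵢ)×P(Aᵢ)
  1/100×37/50 = 37/5000
  3/100×13/50 = 39/5000
Sum = 19/1250

P(defect) = 19/1250 ≈ 1.52%


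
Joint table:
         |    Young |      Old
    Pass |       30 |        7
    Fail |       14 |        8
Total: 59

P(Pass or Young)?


P(Pass∨Young) = P(Pass) + P(Young) - P(Pass∧Young)
= (37 + 44 - 30)/59 = 51/59

P = 51/59 ≈ 86.44%


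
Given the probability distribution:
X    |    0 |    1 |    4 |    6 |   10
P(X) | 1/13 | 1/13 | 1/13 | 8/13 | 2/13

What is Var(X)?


E[X] = 73/13
E[X²] = 505/13
Var(X) = E[X²] - (E[X])² = 505/13 - 5329/169 = 1236/169

Var(X) = 1236/169 ≈ 7.3136


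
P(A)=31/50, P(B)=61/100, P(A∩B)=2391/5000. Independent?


P(A)×P(B) = 1891/5000
P(A∩B) = 2391/5000
Not equal → NOT independent

No, not independent


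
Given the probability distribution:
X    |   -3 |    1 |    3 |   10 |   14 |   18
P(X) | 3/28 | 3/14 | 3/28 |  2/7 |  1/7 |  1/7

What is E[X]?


E[X] = Σ x·P(X=x)
= (-3)×(3/28) + (1)×(3/14) + (3)×(3/28) + (10)×(2/7) + (14)×(1/7) + (18)×(1/7)
= 107/14

E[X] = 107/14


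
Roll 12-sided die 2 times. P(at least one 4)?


P(no 4)^2 = (11/12)^2 = 121/144
P(≥1) = 1 - 121/144 = 23/144

P = 23/144 ≈ 15.97%


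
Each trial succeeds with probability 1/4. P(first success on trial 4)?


Geometric: P(X=4) = (1-p)^(k-1)×p = (3/4)^3×1/4 = 27/256

P(X=4) = 27/256 ≈ 10.55%


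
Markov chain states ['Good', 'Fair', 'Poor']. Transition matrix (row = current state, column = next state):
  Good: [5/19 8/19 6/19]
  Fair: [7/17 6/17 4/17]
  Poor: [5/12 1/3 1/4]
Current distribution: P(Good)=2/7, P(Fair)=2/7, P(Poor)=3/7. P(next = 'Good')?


P(next=Good) = Σᵢ P(now=i)×P(i→Good)
= 2/7×5/19 + 2/7×7/17 + 3/7×5/12
= 10/133 + 2/17 + 5/28 = 3359/9044

P = 3359/9044 ≈ 0.3714


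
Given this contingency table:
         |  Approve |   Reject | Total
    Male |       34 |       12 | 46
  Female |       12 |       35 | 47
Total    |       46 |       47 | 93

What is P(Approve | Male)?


P(Approve | Male) = 34/(34+12) = 34/46 = 17/23

P(Approve|Male) = 17/23 ≈ 73.91%


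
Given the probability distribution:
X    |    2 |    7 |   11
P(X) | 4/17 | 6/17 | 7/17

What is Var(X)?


E[X] = 127/17
E[X²] = 1157/17
Var(X) = E[X²] - (E[X])² = 1157/17 - 16129/289 = 3540/289

Var(X) = 3540/289 ≈ 12.2491


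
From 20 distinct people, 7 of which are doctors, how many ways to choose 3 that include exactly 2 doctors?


Choose 2 of the 7 doctors and 1 of the other 13 people:
C(7,2)×C(13,1) = 21×13 = 273

273


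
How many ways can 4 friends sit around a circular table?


Circular arrangements of 4 distinct objects: fix one position to break rotational symmetry.
(n-1)! = 3! = 6

6


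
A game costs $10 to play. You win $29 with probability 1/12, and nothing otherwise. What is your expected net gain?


E[gain] = (29-10)×1/12 + (-10)×11/12
= 19/12 - 55/6 = -91/12

Expected net gain = $-91/12 ≈ $-7.58


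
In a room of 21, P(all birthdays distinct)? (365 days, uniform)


P(all different) = Π(365-i)/365 for i=0..20
= (365/365)×(364/365)×...×(345/365)
= 0.556312

P ≈ 0.5563 ≈ 55.63%


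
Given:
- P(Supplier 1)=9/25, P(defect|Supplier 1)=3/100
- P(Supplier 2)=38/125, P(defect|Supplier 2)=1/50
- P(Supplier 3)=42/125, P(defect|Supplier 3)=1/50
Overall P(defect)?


P(B) = Σ P(B|Aᵢ)×P(Aᵢ)
  3/100×9/25 = 27/2500
  1/50×38/125 = 19/3125
  1/50×42/125 = 21/3125
Sum = 59/2500

P(defect) = 59/2500 ≈ 2.36%


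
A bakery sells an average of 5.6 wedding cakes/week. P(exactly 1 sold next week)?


Poisson(λ=5.6): P(X=1) = e^(-λ)×λ^k/k!
= e^(-5.6) × 5.6^1 / 1!
≈ 0.003697863716 × 5.6 / 1 ≈ 0.020708

P(X=1) ≈ 0.020708 ≈ 2.07%


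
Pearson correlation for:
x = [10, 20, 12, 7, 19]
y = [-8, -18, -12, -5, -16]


n=5, Σx=68, Σy=-59, Σxy=-923, Σx²=1054, Σy²=813
r = (5×(-923) - 68×(-59))/√((5×1054 - 68²)(5×813 - (-59)²))
= -603/√(646×584) = -603/√377264 ≈ -603/614.2182 ≈ -0.9817

r ≈ -0.9817


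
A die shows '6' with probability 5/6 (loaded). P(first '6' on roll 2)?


Geometric: P(X=2) = (1-p)^(k-1)×p = (1/6)^1×5/6 = 5/36

P(X=2) = 5/36 ≈ 13.89%


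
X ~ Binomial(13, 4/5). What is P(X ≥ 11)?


P(X ≥ 11) = Σ P(X=i) for i=11..13
P(X=11) = 327155712/1220703125
P(X=12) = 218103808/1220703125
P(X=13) = 67108864/1220703125
Sum = 612368384/1220703125

P(X ≥ 11) = 612368384/1220703125 ≈ 50.17%


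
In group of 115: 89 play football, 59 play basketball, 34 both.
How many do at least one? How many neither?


|A∪B| = 89+59-34 = 114
Neither = 115-114 = 1

At least one: 114; Neither: 1


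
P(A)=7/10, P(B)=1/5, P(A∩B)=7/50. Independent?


P(A)×P(B) = 7/50
P(A∩B) = 7/50
Equal ✓ → Independent

Yes, independent


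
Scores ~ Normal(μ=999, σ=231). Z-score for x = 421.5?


z = (x - μ)/σ = (421.5 - 999)/231 = -2.5

z = -2.5


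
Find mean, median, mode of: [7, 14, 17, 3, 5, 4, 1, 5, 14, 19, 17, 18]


Sorted: [1, 3, 4, 5, 5, 7, 14, 14, 17, 17, 18, 19]
Mean = 124/12 = 31/3
Median = 21/2
Freq: {7: 1, 14: 2, 17: 2, 3: 1, 5: 2, 4: 1, 1: 1, 19: 1, 18: 1}
Mode: [5, 14, 17]

Mean=31/3, Median=21/2, Mode=[5, 14, 17]


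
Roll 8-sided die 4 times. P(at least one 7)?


P(no 7)^4 = (7/8)^4 = 2401/4096
P(≥1) = 1 - 2401/4096 = 1695/4096

P = 1695/4096 ≈ 41.38%


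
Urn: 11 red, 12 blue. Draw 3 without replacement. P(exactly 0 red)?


Hypergeometric: C(11,0)×C(12,3)/C(23,3)
= 1×220/1771 = 20/161

P(X=0) = 20/161 ≈ 12.42%


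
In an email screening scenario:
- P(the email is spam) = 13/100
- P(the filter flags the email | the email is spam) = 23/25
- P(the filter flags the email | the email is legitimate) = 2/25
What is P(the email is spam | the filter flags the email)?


Using Bayes' theorem:
P(A|B) = P(B|A)·P(A) / P(B)

P(the filter flags the email) = 23/25 × 13/100 + 2/25 × 87/100
= 299/2500 + 87/1250 = 473/2500

P(the email is spam|the filter flags the email) = (299/2500) / (473/2500) = 299/473

P(the email is spam|the filter flags the email) = 299/473 ≈ 63.21%


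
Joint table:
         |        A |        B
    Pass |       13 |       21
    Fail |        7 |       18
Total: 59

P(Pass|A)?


P(Pass|A) = 13/(13+7) = 13/20

P = 13/20 ≈ 65.00%


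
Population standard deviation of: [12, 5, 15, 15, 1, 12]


Mean = 60/6 = 10
  (12-10)²=4
  (5-10)²=25
  (15-10)²=25
  (15-10)²=25
  (1-10)²=81
  (12-10)²=4
Σ(x-μ)² = 164
σ² = 164/6 = 82/3

σ = √(82/3) ≈ 5.2281


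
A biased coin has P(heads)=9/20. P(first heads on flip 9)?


Geometric: P(X=9) = (1-p)^(k-1)×p = (11/20)^8×9/20 = 1929229929/512000000000

P(X=9) = 1929229929/512000000000 ≈ 0.38%


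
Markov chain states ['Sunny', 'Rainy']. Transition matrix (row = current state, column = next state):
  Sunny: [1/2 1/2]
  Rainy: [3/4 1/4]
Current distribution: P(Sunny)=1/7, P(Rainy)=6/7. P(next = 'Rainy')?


P(next=Rainy) = Σᵢ P(now=i)×P(i→Rainy)
= 1/7×1/2 + 6/7×1/4
= 1/14 + 3/14 = 2/7

P = 2/7 ≈ 0.2857


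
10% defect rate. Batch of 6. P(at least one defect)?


P(all good) = (9/10)^6 = 531441/1000000
P(≥1 defect) = 468559/1000000

P = 468559/1000000 ≈ 46.86%


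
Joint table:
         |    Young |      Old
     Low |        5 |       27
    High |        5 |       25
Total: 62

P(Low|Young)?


P(Low|Young) = 5/(5+5) = 5/10 = 1/2

P = 1/2 ≈ 50.00%


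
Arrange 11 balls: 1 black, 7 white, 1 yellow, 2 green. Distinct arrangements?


11!/(1!×7!×1!×2!) = 3960

3960


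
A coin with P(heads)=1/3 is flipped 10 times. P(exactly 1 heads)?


Binomial: P(X=1) = C(10,1)×p^1×(1-p)^9
= 10 × 1/3 × 512/19683 = 5120/59049

P(X=1) = 5120/59049 ≈ 8.67%


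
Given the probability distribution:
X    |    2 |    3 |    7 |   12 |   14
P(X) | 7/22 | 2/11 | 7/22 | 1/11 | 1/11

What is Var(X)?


E[X] = 127/22
E[X²] = 1087/22
Var(X) = E[X²] - (E[X])² = 1087/22 - 16129/484 = 7785/484

Var(X) = 7785/484 ≈ 16.0847


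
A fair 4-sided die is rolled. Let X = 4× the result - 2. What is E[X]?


E[die] = (1+4)/2 = 5/2
E[X] = 4×5/2 - 2 = 8

E[X] = 8


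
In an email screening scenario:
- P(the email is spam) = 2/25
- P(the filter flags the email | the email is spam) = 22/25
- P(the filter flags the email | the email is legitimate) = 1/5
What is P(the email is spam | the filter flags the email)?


Using Bayes' theorem:
P(A|B) = P(B|A)·P(A) / P(B)

P(the filter flags the email) = 22/25 × 2/25 + 1/5 × 23/25
= 44/625 + 23/125 = 159/625

P(the email is spam|the filter flags the email) = (44/625) / (159/625) = 44/159

P(the email is spam|the filter flags the email) = 44/159 ≈ 27.67%


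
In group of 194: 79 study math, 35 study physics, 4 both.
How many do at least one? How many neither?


|A∪B| = 79+35-4 = 110
Neither = 194-110 = 84

At least one: 110; Neither: 84


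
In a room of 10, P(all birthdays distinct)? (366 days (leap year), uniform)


P(all different) = Π(366-i)/366 for i=0..9
= (366/366)×(365/366)×...×(357/366)
= 0.883355

P ≈ 0.8834 ≈ 88.34%


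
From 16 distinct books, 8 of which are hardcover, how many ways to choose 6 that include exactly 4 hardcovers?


Choose 4 of the 8 hardcovers and 2 of the other 8 books:
C(8,4)×C(8,2) = 70×28 = 1960

1960


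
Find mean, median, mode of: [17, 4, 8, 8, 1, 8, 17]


Sorted: [1, 4, 8, 8, 8, 17, 17]
Mean = 63/7 = 9
Median = 8
Freq: {17: 2, 4: 1, 8: 3, 1: 1}
Mode: [8]

Mean=9, Median=8, Mode=8


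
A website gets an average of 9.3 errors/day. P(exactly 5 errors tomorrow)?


Poisson(λ=9.3): P(X=5) = e^(-λ)×λ^k/k!
= e^(-9.3) × 9.3^5 / 5!
≈ 9.142423148e-05 × 69568.83693 / 120 ≈ 0.053002

P(X=5) ≈ 0.053002 ≈ 5.30%


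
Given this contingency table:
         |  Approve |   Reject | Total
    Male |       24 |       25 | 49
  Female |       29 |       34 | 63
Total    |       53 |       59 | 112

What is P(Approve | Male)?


P(Approve | Male) = 24/(24+25) = 24/49

P(Approve|Male) = 24/49 ≈ 48.98%


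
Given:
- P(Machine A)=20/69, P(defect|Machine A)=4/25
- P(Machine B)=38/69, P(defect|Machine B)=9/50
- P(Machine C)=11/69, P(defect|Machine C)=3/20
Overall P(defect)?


P(B) = Σ P(B|Aᵢ)×P(Aᵢ)
  4/25×20/69 = 16/345
  9/50×38/69 = 57/575
  3/20×11/69 = 11/460
Sum = 1169/6900

P(defect) = 1169/6900 ≈ 16.94%


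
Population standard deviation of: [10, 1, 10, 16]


Mean = 37/4
  (10-37/4)²=9/16
  (1-37/4)²=1089/16
  (10-37/4)²=9/16
  (16-37/4)²=729/16
Σ(x-μ)² = 459/4
σ² = (459/4)/4 = 459/16

σ = √(459/16) ≈ 5.3561


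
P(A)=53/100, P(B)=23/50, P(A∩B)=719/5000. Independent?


P(A)×P(B) = 1219/5000
P(A∩B) = 719/5000
Not equal → NOT independent

No, not independent


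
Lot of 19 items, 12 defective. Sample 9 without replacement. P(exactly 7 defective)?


Hypergeometric: C(12,7)×C(7,2)/C(19,9)
= 792×21/92378 = 756/4199

P(X=7) = 756/4199 ≈ 18.00%


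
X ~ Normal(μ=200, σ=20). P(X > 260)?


z = (260-200)/20 = 3.0
P(X > 260) = 1 - P(Z ≤ 3.0) = 1 - 0.9987 = 0.0013

P(X > 260) ≈ 0.0013


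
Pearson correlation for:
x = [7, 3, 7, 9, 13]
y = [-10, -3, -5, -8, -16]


n=5, Σx=39, Σy=-42, Σxy=-394, Σx²=357, Σy²=454
r = (5×(-394) - 39×(-42))/√((5×357 - 39²)(5×454 - (-42)²))
= -332/√(264×506) = -332/√133584 ≈ -332/365.4914 ≈ -0.9084

r ≈ -0.9084


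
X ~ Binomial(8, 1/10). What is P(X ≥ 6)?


P(X ≥ 6) = Σ P(X=i) for i=6..8
P(X=6) = 567/25000000
P(X=7) = 9/12500000
P(X=8) = 1/100000000
Sum = 2341/100000000

P(X ≥ 6) = 2341/100000000 ≈ 0.00%


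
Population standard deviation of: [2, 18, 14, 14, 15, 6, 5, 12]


Mean = 86/8 = 43/4
  (2-43/4)²=1225/16
  (18-43/4)²=841/16
  (14-43/4)²=169/16
  (14-43/4)²=169/16
  (15-43/4)²=289/16
  (6-43/4)²=361/16
  (5-43/4)²=529/16
  (12-43/4)²=25/16
Σ(x-μ)² = 451/2
σ² = (451/2)/8 = 451/16

σ = √(451/16) ≈ 5.3092


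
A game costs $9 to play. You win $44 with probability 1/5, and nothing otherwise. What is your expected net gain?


E[gain] = (44-9)×1/5 + (-9)×4/5
= 7 - 36/5 = -1/5

Expected net gain = $-1/5 ≈ $-0.20


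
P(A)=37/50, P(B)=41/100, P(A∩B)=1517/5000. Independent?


P(A)×P(B) = 1517/5000
P(A∩B) = 1517/5000
Equal ✓ → Independent

Yes, independent


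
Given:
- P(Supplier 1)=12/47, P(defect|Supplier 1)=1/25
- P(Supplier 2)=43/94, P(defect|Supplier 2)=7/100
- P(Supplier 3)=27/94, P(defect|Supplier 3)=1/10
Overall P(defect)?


P(B) = Σ P(B|Aᵢ)×P(Aᵢ)
  1/25×12/47 = 12/1175
  7/100×43/94 = 301/9400
  1/10×27/94 = 27/940
Sum = 667/9400

P(defect) = 667/9400 ≈ 7.10%


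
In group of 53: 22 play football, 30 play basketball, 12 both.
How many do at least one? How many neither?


|A∪B| = 22+30-12 = 40
Neither = 53-40 = 13

At least one: 40; Neither: 13


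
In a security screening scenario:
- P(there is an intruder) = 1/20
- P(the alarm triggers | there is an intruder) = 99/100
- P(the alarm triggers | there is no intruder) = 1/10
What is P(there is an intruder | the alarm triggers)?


Using Bayes' theorem:
P(A|B) = P(B|A)·P(A) / P(B)

P(the alarm triggers) = 99/100 × 1/20 + 1/10 × 19/20
= 99/2000 + 19/200 = 289/2000

P(there is an intruder|the alarm triggers) = (99/2000) / (289/2000) = 99/289

P(there is an intruder|the alarm triggers) = 99/289 ≈ 34.26%


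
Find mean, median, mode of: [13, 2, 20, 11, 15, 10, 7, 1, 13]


Sorted: [1, 2, 7, 10, 11, 13, 13, 15, 20]
Mean = 92/9
Median = 11
Freq: {13: 2, 2: 1, 20: 1, 11: 1, 15: 1, 10: 1, 7: 1, 1: 1}
Mode: [13]

Mean=92/9, Median=11, Mode=13


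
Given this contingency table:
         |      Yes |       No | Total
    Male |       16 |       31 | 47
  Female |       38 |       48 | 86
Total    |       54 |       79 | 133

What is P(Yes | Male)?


P(Yes | Male) = 16/(16+31) = 16/47

P(Yes|Male) = 16/47 ≈ 34.04%


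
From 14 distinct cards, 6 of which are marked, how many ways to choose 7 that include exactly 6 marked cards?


Choose 6 of the 6 marked cards and 1 of the other 8 cards:
C(6,6)×C(8,1) = 1×8 = 8

8


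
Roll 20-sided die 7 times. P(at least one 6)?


P(no 6)^7 = (19/20)^7 = 893871739/1280000000
P(≥1) = 1 - 893871739/1280000000 = 386128261/1280000000

P = 386128261/1280000000 ≈ 30.17%


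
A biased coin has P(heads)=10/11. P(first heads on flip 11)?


Geometric: P(X=11) = (1-p)^(k-1)×p = (1/11)^10×10/11 = 10/285311670611

P(X=11) = 10/285311670611 ≈ 0.00%


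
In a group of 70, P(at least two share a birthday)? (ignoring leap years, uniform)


P(all different) = Π(365-i)/365 for i=0..69
= 0.000840
P(match) = 1 - 0.000840 = 0.999160

P ≈ 0.9992 ≈ 99.92%


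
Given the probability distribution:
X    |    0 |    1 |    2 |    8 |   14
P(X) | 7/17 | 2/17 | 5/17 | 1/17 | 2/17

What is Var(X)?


E[X] = 48/17
E[X²] = 478/17
Var(X) = E[X²] - (E[X])² = 478/17 - 2304/289 = 5822/289

Var(X) = 5822/289 ≈ 20.1453


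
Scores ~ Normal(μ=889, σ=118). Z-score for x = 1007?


z = (x - μ)/σ = (1007 - 889)/118 = 1.0

z = 1.0


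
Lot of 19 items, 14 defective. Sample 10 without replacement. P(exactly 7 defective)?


Hypergeometric: C(14,7)×C(5,3)/C(19,10)
= 3432×10/92378 = 120/323

P(X=7) = 120/323 ≈ 37.15%


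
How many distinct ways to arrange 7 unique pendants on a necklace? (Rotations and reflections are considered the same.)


Free circular arrangements: rotations and reflections both identified.
(n-1)!/2 = 6!/2 = 720/2 = 360

360


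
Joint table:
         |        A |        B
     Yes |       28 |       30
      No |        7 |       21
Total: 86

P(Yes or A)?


P(Yes∨A) = P(Yes) + P(A) - P(Yes∧A)
= (58 + 35 - 28)/86 = 65/86

P = 65/86 ≈ 75.58%


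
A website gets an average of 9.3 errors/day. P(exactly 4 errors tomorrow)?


Poisson(λ=9.3): P(X=4) = e^(-λ)×λ^k/k!
= e^(-9.3) × 9.3^4 / 4!
≈ 9.142423148e-05 × 7480.5201 / 24 ≈ 0.028496

P(X=4) ≈ 0.028496 ≈ 2.85%


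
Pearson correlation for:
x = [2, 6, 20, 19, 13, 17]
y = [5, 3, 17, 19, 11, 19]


n=6, Σx=77, Σy=74, Σxy=1195, Σx²=1259, Σy²=1166
r = (6×1195 - 77×74)/√((6×1259 - 77²)(6×1166 - 74²))
= 1472/√(1625×1520) = 1472/√2470000 ≈ 1472/1571.6234 ≈ 0.9366

r ≈ 0.9366


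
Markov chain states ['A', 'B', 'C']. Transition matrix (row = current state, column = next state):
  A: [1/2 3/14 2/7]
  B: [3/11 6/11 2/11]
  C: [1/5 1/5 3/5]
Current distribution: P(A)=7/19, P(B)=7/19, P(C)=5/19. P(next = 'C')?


P(next=C) = Σᵢ P(now=i)×P(i→C)
= 7/19×2/7 + 7/19×2/11 + 5/19×3/5
= 2/19 + 14/209 + 3/19 = 69/209

P = 69/209 ≈ 0.3301


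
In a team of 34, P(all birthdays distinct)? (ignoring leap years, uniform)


P(all different) = Π(365-i)/365 for i=0..33
= (365/365)×(364/365)×...×(332/365)
= 0.204683

P ≈ 0.2047 ≈ 20.47%


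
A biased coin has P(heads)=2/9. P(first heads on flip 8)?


Geometric: P(X=8) = (1-p)^(k-1)×p = (7/9)^7×2/9 = 1647086/43046721

P(X=8) = 1647086/43046721 ≈ 3.83%


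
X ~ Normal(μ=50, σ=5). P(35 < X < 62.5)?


z₁=(35-50)/5=-3.0, z₂=(62.5-50)/5=2.5
P = Φ(2.5) - Φ(-3.0) = 0.993790 - 0.001350 = 0.992440 ≈ 0.9924

P(35 < X < 62.5) ≈ 0.9924


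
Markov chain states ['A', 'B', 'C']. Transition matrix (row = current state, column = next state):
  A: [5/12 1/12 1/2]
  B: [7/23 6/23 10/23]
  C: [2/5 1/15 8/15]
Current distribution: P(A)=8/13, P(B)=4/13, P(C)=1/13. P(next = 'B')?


P(next=B) = Σᵢ P(now=i)×P(i→B)
= 8/13×1/12 + 4/13×6/23 + 1/13×1/15
= 2/39 + 24/299 + 1/195 = 613/4485

P = 613/4485 ≈ 0.1367


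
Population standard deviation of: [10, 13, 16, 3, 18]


Mean = 60/5 = 12
  (10-12)²=4
  (13-12)²=1
  (16-12)²=16
  (3-12)²=81
  (18-12)²=36
Σ(x-μ)² = 138
σ² = 138/5

σ = √(138/5) ≈ 5.2536


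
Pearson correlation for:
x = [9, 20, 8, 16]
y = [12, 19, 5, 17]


n=4, Σx=53, Σy=53, Σxy=800, Σx²=801, Σy²=819
r = (4×800 - 53×53)/√((4×801 - 53²)(4×819 - 53²))
= 391/√(395×467) = 391/√184465 ≈ 391/429.4939 ≈ 0.9104

r ≈ 0.9104


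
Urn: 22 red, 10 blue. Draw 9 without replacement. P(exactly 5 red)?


Hypergeometric: C(22,5)×C(10,4)/C(32,9)
= 26334×210/28048800 = 92169/467480

P(X=5) = 92169/467480 ≈ 19.72%


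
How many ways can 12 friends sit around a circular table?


Circular arrangements of 12 distinct objects: fix one position to break rotational symmetry.
(n-1)! = 11! = 39916800

39916800


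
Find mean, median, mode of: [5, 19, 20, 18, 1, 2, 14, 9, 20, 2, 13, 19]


Sorted: [1, 2, 2, 5, 9, 13, 14, 18, 19, 19, 20, 20]
Mean = 142/12 = 71/6
Median = 27/2
Freq: {5: 1, 19: 2, 20: 2, 18: 1, 1: 1, 2: 2, 14: 1, 9: 1, 13: 1}
Mode: [2, 19, 20]

Mean=71/6, Median=27/2, Mode=[2, 19, 20]


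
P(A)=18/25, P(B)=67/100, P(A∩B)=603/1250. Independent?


P(A)×P(B) = 603/1250
P(A∩B) = 603/1250
Equal ✓ → Independent

Yes, independent


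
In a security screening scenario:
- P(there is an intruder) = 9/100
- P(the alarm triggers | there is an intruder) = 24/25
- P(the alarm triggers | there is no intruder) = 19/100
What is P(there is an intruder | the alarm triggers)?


Using Bayes' theorem:
P(A|B) = P(B|A)·P(A) / P(B)

P(the alarm triggers) = 24/25 × 9/100 + 19/100 × 91/100
= 54/625 + 1729/10000 = 2593/10000

P(there is an intruder|the alarm triggers) = (54/625) / (2593/10000) = 864/2593

P(there is an intruder|the alarm triggers) = 864/2593 ≈ 33.32%


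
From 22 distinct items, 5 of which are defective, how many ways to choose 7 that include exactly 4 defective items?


Choose 4 of the 5 defective items and 3 of the other 17 items:
C(5,4)×C(17,3) = 5×680 = 3400

3400


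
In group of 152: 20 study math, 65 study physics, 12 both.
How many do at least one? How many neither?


|A∪B| = 20+65-12 = 73
Neither = 152-73 = 79

At least one: 73; Neither: 79


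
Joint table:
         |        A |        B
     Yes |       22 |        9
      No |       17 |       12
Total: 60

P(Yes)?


P(Yes) = (22+9)/60 = 31/60

P(Yes) = 31/60 ≈ 51.67%


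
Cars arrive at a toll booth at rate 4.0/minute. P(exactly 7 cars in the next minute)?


Poisson(λ=4.0): P(X=7) = e^(-λ)×λ^k/k!
= e^(-4.0) × 4.0^7 / 7!
≈ 0.01831563889 × 16384 / 5040 ≈ 0.059540

P(X=7) ≈ 0.059540 ≈ 5.95%


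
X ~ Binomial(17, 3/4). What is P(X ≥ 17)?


P(X ≥ 17) = Σ P(X=i) for i=17..17
P(X=17) = 129140163/17179869184
Sum = 129140163/17179869184

P(X ≥ 17) = 129140163/17179869184 ≈ 0.75%


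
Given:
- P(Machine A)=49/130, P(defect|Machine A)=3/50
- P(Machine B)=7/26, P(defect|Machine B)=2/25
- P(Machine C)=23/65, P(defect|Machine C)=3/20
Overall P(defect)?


P(B) = Σ P(B|Aᵢ)×P(Aᵢ)
  3/50×49/130 = 147/6500
  2/25×7/26 = 7/325
  3/20×23/65 = 69/1300
Sum = 158/1625

P(defect) = 158/1625 ≈ 9.72%


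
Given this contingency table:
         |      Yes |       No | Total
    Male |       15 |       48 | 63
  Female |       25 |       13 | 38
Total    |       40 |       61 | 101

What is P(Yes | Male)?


P(Yes | Male) = 15/(15+48) = 15/63 = 5/21

P(Yes|Male) = 5/21 ≈ 23.81%


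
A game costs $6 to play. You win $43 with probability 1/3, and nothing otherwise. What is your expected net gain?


E[gain] = (43-6)×1/3 + (-6)×2/3
= 37/3 - 4 = 25/3

Expected net gain = $25/3 ≈ $8.33


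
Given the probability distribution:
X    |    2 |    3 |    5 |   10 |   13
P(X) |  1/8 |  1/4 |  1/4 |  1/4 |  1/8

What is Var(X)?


E[X] = 51/8
E[X²] = 441/8
Var(X) = E[X²] - (E[X])² = 441/8 - 2601/64 = 927/64

Var(X) = 927/64 ≈ 14.4844


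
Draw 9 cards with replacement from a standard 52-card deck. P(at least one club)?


P(not a club) = 39/52 = 3/4
P(none in 9 draws) = (3/4)^9 = 19683/262144
P(≥1 club) = 1 - 19683/262144 = 242461/262144

P = 242461/262144 ≈ 92.49%


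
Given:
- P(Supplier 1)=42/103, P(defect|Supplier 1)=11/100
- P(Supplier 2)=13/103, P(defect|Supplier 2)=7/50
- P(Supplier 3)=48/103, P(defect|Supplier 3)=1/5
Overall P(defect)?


P(B) = Σ P(B|Aᵢ)×P(Aᵢ)
  11/100×42/103 = 231/5150
  7/50×13/103 = 91/5150
  1/5×48/103 = 48/515
Sum = 401/2575

P(defect) = 401/2575 ≈ 15.57%


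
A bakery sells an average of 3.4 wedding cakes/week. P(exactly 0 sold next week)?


Poisson(λ=3.4): P(X=0) = e^(-λ)×λ^k/k!
= e^(-3.4) × 3.4^0 / 0!
≈ 0.03337326996 × 1 / 1 ≈ 0.033373

P(X=0) ≈ 0.033373 ≈ 3.34%


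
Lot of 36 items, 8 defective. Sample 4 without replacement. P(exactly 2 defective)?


Hypergeometric: C(8,2)×C(28,2)/C(36,4)
= 28×378/58905 = 168/935

P(X=2) = 168/935 ≈ 17.97%


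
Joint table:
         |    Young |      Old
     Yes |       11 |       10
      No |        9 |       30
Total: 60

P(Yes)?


P(Yes) = (11+10)/60 = 21/60 = 7/20

P(Yes) = 7/20 ≈ 35.00%


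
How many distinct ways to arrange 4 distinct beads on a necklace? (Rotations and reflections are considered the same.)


Free circular arrangements: rotations and reflections both identified.
(n-1)!/2 = 3!/2 = 6/2 = 3

3


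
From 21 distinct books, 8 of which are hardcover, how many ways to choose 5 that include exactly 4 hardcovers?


Choose 4 of the 8 hardcovers and 1 of the other 13 books:
C(8,4)×C(13,1) = 70×13 = 910

910


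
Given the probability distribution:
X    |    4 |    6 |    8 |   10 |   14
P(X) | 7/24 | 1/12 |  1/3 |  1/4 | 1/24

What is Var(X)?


E[X] = 89/12
E[X²] = 373/6
Var(X) = E[X²] - (E[X])² = 373/6 - 7921/144 = 1031/144

Var(X) = 1031/144 ≈ 7.1597


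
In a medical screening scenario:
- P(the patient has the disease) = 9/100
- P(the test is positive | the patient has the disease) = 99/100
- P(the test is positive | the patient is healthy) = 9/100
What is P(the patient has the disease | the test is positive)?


Using Bayes' theorem:
P(A|B) = P(B|A)·P(A) / P(B)

P(the test is positive) = 99/100 × 9/100 + 9/100 × 91/100
= 891/10000 + 819/10000 = 171/1000

P(the patient has the disease|the test is positive) = (891/10000) / (171/1000) = 99/190

P(the patient has the disease|the test is positive) = 99/190 ≈ 52.11%


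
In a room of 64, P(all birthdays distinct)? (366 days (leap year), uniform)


P(all different) = Π(366-i)/366 for i=0..63
= (366/366)×(365/366)×...×(303/366)
= 0.002858

P ≈ 0.0029 ≈ 0.29%


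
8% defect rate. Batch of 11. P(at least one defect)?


P(all good) = (23/25)^11 = 952809757913927/2384185791015625
P(≥1 defect) = 1431376033101698/2384185791015625

P = 1431376033101698/2384185791015625 ≈ 60.04%


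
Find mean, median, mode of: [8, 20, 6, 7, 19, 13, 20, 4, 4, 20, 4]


Sorted: [4, 4, 4, 6, 7, 8, 13, 19, 20, 20, 20]
Mean = 125/11
Median = 8
Freq: {8: 1, 20: 3, 6: 1, 7: 1, 19: 1, 13: 1, 4: 3}
Mode: [4, 20]

Mean=125/11, Median=8, Mode=[4, 20]


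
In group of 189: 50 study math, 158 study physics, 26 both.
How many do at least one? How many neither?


|A∪B| = 50+158-26 = 182
Neither = 189-182 = 7

At least one: 182; Neither: 7


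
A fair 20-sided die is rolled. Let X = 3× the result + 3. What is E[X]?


E[die] = (1+20)/2 = 21/2
E[X] = 3×21/2 + 3 = 69/2

E[X] = 69/2


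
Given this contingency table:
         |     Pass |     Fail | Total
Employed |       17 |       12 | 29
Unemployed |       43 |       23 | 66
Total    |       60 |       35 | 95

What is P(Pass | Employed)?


P(Pass | Employed) = 17/(17+12) = 17/29

P(Pass|Employed) = 17/29 ≈ 58.62%


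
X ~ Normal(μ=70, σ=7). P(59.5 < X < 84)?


z₁=(59.5-70)/7=-1.5, z₂=(84-70)/7=2.0
P = Φ(2.0) - Φ(-1.5) = 0.977250 - 0.066807 = 0.910443 ≈ 0.9104

P(59.5 < X < 84) ≈ 0.9104


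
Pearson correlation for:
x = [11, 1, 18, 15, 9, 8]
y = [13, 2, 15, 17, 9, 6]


n=6, Σx=62, Σy=62, Σxy=799, Σx²=816, Σy²=804
r = (6×799 - 62×62)/√((6×816 - 62²)(6×804 - 62²))
= 950/√(1052×980) = 950/√1030960 ≈ 950/1015.3620 ≈ 0.9356

r ≈ 0.9356


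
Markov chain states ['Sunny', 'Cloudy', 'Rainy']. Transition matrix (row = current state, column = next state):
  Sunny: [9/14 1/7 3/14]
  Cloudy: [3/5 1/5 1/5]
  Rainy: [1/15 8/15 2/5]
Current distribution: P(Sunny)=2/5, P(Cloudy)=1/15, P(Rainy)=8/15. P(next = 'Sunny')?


P(next=Sunny) = Σᵢ P(now=i)×P(i→Sunny)
= 2/5×9/14 + 1/15×3/5 + 8/15×1/15
= 9/35 + 1/25 + 8/225 = 524/1575

P = 524/1575 ≈ 0.3327


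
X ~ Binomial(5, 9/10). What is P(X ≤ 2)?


P(X ≤ 2) = Σ P(X=i) for i=0..2
P(X=0) = 1/100000
P(X=1) = 9/20000
P(X=2) = 81/10000
Sum = 107/12500

P(X ≤ 2) = 107/12500 ≈ 0.86%


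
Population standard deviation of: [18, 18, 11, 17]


Mean = 64/4 = 16
  (18-16)²=4
  (18-16)²=4
  (11-16)²=25
  (17-16)²=1
Σ(x-μ)² = 34
σ² = 34/4 = 17/2

σ = √(17/2) ≈ 2.9155


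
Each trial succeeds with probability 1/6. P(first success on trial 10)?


Geometric: P(X=10) = (1-p)^(k-1)×p = (5/6)^9×1/6 = 1953125/60466176

P(X=10) = 1953125/60466176 ≈ 3.23%


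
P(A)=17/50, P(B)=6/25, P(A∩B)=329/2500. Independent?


P(A)×P(B) = 51/625
P(A∩B) = 329/2500
Not equal → NOT independent

No, not independent


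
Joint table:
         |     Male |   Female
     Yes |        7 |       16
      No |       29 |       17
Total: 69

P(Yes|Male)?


P(Yes|Male) = 7/(7+29) = 7/36

P = 7/36 ≈ 19.44%


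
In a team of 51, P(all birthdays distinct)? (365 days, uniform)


P(all different) = Π(365-i)/365 for i=0..50
= (365/365)×(364/365)×...×(315/365)
= 0.025568

P ≈ 0.0256 ≈ 2.56%


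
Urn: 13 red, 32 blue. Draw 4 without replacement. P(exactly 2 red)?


Hypergeometric: C(13,2)×C(32,2)/C(45,4)
= 78×496/148995 = 12896/49665

P(X=2) = 12896/49665 ≈ 25.97%


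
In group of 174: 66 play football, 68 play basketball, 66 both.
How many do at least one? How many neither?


|A∪B| = 66+68-66 = 68
Neither = 174-68 = 106

At least one: 68; Neither: 106


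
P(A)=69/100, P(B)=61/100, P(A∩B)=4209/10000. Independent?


P(A)×P(B) = 4209/10000
P(A∩B) = 4209/10000
Equal ✓ → Independent

Yes, independent


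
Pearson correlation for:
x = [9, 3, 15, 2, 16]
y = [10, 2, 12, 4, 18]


n=5, Σx=45, Σy=46, Σxy=572, Σx²=575, Σy²=588
r = (5×572 - 45×46)/√((5×575 - 45²)(5×588 - 46²))
= 790/√(850×824) = 790/√700400 ≈ 790/836.8990 ≈ 0.9440

r ≈ 0.9440


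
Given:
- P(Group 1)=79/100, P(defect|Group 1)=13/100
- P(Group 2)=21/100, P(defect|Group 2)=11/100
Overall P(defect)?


P(B) = Σ P(B|Aᵢ)×P(Aᵢ)
  13/100×79/100 = 1027/10000
  11/100×21/100 = 231/10000
Sum = 629/5000

P(defect) = 629/5000 ≈ 12.58%


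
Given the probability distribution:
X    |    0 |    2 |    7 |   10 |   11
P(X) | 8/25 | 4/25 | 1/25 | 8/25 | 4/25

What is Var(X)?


E[X] = 139/25
E[X²] = 1349/25
Var(X) = E[X²] - (E[X])² = 1349/25 - 19321/625 = 14404/625

Var(X) = 14404/625 ≈ 23.0464


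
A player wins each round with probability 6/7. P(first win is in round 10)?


Geometric: P(X=10) = (1-p)^(k-1)×p = (1/7)^9×6/7 = 6/282475249

P(X=10) = 6/282475249 ≈ 0.00%


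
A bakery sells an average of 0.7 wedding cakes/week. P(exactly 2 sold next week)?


Poisson(λ=0.7): P(X=2) = e^(-λ)×λ^k/k!
= e^(-0.7) × 0.7^2 / 2!
≈ 0.4965853038 × 0.49 / 2 ≈ 0.121663

P(X=2) ≈ 0.121663 ≈ 12.17%


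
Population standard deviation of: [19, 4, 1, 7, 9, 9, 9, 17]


Mean = 75/8
  (19-75/8)²=5929/64
  (4-75/8)²=1849/64
  (1-75/8)²=4489/64
  (7-75/8)²=361/64
  (9-75/8)²=9/64
  (9-75/8)²=9/64
  (9-75/8)²=9/64
  (17-75/8)²=3721/64
Σ(x-μ)² = 2047/8
σ² = (2047/8)/8 = 2047/64

σ = √(2047/64) ≈ 5.6555


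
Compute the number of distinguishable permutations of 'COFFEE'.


Letters: 6, freq: {'C': 1, 'O': 1, 'F': 2, 'E': 2}
6!/(1!×1!×2!×2!) = 720/4 = 180

180


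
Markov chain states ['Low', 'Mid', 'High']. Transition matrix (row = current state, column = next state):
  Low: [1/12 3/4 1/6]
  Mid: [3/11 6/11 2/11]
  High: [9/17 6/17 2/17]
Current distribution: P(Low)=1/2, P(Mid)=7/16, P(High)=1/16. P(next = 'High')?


P(next=High) = Σᵢ P(now=i)×P(i→High)
= 1/2×1/6 + 7/16×2/11 + 1/16×2/17
= 1/12 + 7/88 + 1/136 = 191/1122

P = 191/1122 ≈ 0.1702


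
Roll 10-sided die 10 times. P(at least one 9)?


P(no 9)^10 = (9/10)^10 = 3486784401/10000000000
P(≥1) = 1 - 3486784401/10000000000 = 6513215599/10000000000

P = 6513215599/10000000000 ≈ 65.13%


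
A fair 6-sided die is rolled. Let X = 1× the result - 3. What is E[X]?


E[die] = (1+6)/2 = 7/2
E[X] = 1×7/2 - 3 = 1/2

E[X] = 1/2


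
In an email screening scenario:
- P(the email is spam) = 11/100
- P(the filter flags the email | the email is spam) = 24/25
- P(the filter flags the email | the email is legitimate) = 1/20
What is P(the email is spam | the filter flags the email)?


Using Bayes' theorem:
P(A|B) = P(B|A)·P(A) / P(B)

P(the filter flags the email) = 24/25 × 11/100 + 1/20 × 89/100
= 66/625 + 89/2000 = 1501/10000

P(the email is spam|the filter flags the email) = (66/625) / (1501/10000) = 1056/1501

P(the email is spam|the filter flags the email) = 1056/1501 ≈ 70.35%


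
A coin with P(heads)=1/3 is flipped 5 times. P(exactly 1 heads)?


Binomial: P(X=1) = C(5,1)×p^1×(1-p)^4
= 5 × 1/3 × 16/81 = 80/243

P(X=1) = 80/243 ≈ 32.92%


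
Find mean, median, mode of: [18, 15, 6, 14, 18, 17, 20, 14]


Sorted: [6, 14, 14, 15, 17, 18, 18, 20]
Mean = 122/8 = 61/4
Median = 16
Freq: {18: 2, 15: 1, 6: 1, 14: 2, 17: 1, 20: 1}
Mode: [14, 18]

Mean=61/4, Median=16, Mode=[14, 18]


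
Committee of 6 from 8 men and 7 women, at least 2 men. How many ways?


Count by #men:
  2M,4W: C(8,2)×C(7,4)=980
  3M,3W: C(8,3)×C(7,3)=1960
  4M,2W: C(8,4)×C(7,2)=1470
  5M,1W: C(8,5)×C(7,1)=392
  6M,0W: C(8,6)×C(7,0)=28
Total = 4830

4830


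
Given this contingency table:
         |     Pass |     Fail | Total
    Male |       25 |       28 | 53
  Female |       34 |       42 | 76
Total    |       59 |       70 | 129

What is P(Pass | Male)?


P(Pass | Male) = 25/(25+28) = 25/53

P(Pass|Male) = 25/53 ≈ 47.17%


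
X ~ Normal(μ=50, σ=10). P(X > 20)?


z = (20-50)/10 = -3.0
P(X > 20) = 1 - P(Z ≤ -3.0) = 1 - 0.0013 = 0.9987

P(X > 20) ≈ 0.9987


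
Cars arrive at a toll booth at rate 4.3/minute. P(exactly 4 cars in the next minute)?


Poisson(λ=4.3): P(X=4) = e^(-λ)×λ^k/k!
= e^(-4.3) × 4.3^4 / 4!
≈ 0.01356855901 × 341.8801 / 24 ≈ 0.193284

P(X=4) ≈ 0.193284 ≈ 19.33%


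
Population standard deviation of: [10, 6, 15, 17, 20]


Mean = 68/5
  (10-68/5)²=324/25
  (6-68/5)²=1444/25
  (15-68/5)²=49/25
  (17-68/5)²=289/25
  (20-68/5)²=1024/25
Σ(x-μ)² = 626/5
σ² = (626/5)/5 = 626/25

σ = √(626/25) ≈ 5.0040


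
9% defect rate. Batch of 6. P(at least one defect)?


P(all good) = (91/100)^6 = 567869252041/1000000000000
P(≥1 defect) = 432130747959/1000000000000

P = 432130747959/1000000000000 ≈ 43.21%


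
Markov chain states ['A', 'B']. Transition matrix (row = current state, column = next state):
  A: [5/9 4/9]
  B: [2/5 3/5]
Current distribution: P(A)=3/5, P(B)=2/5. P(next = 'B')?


P(next=B) = Σᵢ P(now=i)×P(i→B)
= 3/5×4/9 + 2/5×3/5
= 4/15 + 6/25 = 38/75

P = 38/75 ≈ 0.5067


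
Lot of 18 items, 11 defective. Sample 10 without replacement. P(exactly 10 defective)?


Hypergeometric: C(11,10)×C(7,0)/C(18,10)
= 11×1/43758 = 1/3978

P(X=10) = 1/3978 ≈ 0.03%


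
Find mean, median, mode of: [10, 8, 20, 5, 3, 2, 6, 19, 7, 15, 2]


Sorted: [2, 2, 3, 5, 6, 7, 8, 10, 15, 19, 20]
Mean = 97/11
Median = 7
Freq: {10: 1, 8: 1, 20: 1, 5: 1, 3: 1, 2: 2, 6: 1, 19: 1, 7: 1, 15: 1}
Mode: [2]

Mean=97/11, Median=7, Mode=2


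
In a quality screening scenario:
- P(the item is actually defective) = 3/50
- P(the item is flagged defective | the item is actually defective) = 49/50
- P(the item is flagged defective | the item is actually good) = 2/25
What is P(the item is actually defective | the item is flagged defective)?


Using Bayes' theorem:
P(A|B) = P(B|A)·P(A) / P(B)

P(the item is flagged defective) = 49/50 × 3/50 + 2/25 × 47/50
= 147/2500 + 47/625 = 67/500

P(the item is actually defective|the item is flagged defective) = (147/2500) / (67/500) = 147/335

P(the item is actually defective|the item is flagged defective) = 147/335 ≈ 43.88%


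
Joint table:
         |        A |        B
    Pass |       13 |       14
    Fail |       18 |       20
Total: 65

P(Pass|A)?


P(Pass|A) = 13/(13+18) = 13/31

P = 13/31 ≈ 41.94%


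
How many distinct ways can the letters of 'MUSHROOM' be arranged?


Letters: 8, freq: {'M': 2, 'U': 1, 'S': 1, 'H': 1, 'R': 1, 'O': 2}
8!/(2!×1!×1!×1!×1!×2!) = 40320/4 = 10080

10080


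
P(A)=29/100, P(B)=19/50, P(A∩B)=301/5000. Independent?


P(A)×P(B) = 551/5000
P(A∩B) = 301/5000
Not equal → NOT independent

No, not independent


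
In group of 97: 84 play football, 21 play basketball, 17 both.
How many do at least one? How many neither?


|A∪B| = 84+21-17 = 88
Neither = 97-88 = 9

At least one: 88; Neither: 9


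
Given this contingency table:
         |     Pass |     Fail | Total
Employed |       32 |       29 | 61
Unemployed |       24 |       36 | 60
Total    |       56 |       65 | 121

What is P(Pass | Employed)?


P(Pass | Employed) = 32/(32+29) = 32/61

P(Pass|Employed) = 32/61 ≈ 52.46%


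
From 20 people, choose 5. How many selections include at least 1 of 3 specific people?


Complement: C(20,5) - C(17,5) = 15504 - 6188 = 9316

9316


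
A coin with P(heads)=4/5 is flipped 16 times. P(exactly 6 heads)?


Binomial: P(X=6) = C(16,6)×p^6×(1-p)^10
= 8008 × 4096/15625 × 1/9765625 = 32800768/152587890625

P(X=6) = 32800768/152587890625 ≈ 0.02%


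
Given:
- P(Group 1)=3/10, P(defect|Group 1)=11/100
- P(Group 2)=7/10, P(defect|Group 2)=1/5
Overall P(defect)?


P(B) = Σ P(B|Aᵢ)×P(Aᵢ)
  11/100×3/10 = 33/1000
  1/5×7/10 = 7/50
Sum = 173/1000

P(defect) = 173/1000 ≈ 17.30%


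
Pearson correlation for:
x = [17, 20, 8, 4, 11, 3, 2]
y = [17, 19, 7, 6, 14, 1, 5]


n=7, Σx=65, Σy=69, Σxy=916, Σx²=903, Σy²=957
r = (7×916 - 65×69)/√((7×903 - 65²)(7×957 - 69²))
= 1927/√(2096×1938) = 1927/√4062048 ≈ 1927/2015.4523 ≈ 0.9561

r ≈ 0.9561


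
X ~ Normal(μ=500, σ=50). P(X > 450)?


z = (450-500)/50 = -1.0
P(X > 450) = 1 - P(Z ≤ -1.0) = 1 - 0.1587 = 0.8413

P(X > 450) ≈ 0.8413


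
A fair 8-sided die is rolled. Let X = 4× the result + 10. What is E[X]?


E[die] = (1+8)/2 = 9/2
E[X] = 4×9/2 + 10 = 28

E[X] = 28


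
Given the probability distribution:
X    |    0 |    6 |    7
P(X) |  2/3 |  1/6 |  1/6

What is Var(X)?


E[X] = 13/6
E[X²] = 85/6
Var(X) = E[X²] - (E[X])² = 85/6 - 169/36 = 341/36

Var(X) = 341/36 ≈ 9.4722


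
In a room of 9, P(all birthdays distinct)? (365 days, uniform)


P(all different) = Π(365-i)/365 for i=0..8
= (365/365)×(364/365)×...×(357/365)
= 0.905376

P ≈ 0.9054 ≈ 90.54%


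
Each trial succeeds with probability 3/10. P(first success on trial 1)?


Geometric: P(X=1) = (1-p)^(k-1)×p = (7/10)^0×3/10 = 3/10

P(X=1) = 3/10 ≈ 30.00%


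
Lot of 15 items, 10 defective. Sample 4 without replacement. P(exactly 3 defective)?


Hypergeometric: C(10,3)×C(5,1)/C(15,4)
= 120×5/1365 = 40/91

P(X=3) = 40/91 ≈ 43.96%


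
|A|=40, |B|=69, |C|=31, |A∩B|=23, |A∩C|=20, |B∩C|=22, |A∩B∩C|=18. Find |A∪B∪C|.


|A∪B∪C| = 40+69+31-23-20-22+18 = 93

|A∪B∪C| = 93


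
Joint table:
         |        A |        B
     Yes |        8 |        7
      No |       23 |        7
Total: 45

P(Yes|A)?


P(Yes|A) = 8/(8+23) = 8/31

P = 8/31 ≈ 25.81%


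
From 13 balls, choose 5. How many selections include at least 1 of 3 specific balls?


Complement: C(13,5) - C(10,5) = 1287 - 252 = 1035

1035


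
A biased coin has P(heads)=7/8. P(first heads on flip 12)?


Geometric: P(X=12) = (1-p)^(k-1)×p = (1/8)^11×7/8 = 7/68719476736

P(X=12) = 7/68719476736 ≈ 0.00%


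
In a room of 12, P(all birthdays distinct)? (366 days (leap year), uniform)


P(all different) = Π(366-i)/366 for i=0..11
= (366/366)×(365/366)×...×(355/366)
= 0.833396

P ≈ 0.8334 ≈ 83.34%


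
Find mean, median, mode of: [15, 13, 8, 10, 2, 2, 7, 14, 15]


Sorted: [2, 2, 7, 8, 10, 13, 14, 15, 15]
Mean = 86/9
Median = 10
Freq: {15: 2, 13: 1, 8: 1, 10: 1, 2: 2, 7: 1, 14: 1}
Mode: [2, 15]

Mean=86/9, Median=10, Mode=[2, 15]


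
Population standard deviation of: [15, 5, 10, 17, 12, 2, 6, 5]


Mean = 72/8 = 9
  (15-9)²=36
  (5-9)²=16
  (10-9)²=1
  (17-9)²=64
  (12-9)²=9
  (2-9)²=49
  (6-9)²=9
  (5-9)²=16
Σ(x-μ)² = 200
σ² = 200/8 = 25

σ = √(25) ≈ 5.0000


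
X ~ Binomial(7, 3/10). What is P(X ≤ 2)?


P(X ≤ 2) = Σ P(X=i) for i=0..2
P(X=0) = 823543/10000000
P(X=1) = 2470629/10000000
P(X=2) = 3176523/10000000
Sum = 1294139/2000000

P(X ≤ 2) = 1294139/2000000 ≈ 64.71%
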